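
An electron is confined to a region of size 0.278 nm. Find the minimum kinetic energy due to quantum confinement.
123.246 meV

Using the uncertainty principle:

1. Position uncertainty: Δx ≈ 2.780e-10 m
2. Minimum momentum uncertainty: Δp = ℏ/(2Δx) = 1.897e-25 kg·m/s
3. Minimum kinetic energy:
   KE = (Δp)²/(2m) = (1.897e-25)²/(2 × 9.109e-31 kg)
   KE = 1.975e-20 J = 123.246 meV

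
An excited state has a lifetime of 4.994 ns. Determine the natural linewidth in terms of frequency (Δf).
15.935 MHz

Using the energy-time uncertainty principle and E = hf:
ΔEΔt ≥ ℏ/2
hΔf·Δt ≥ ℏ/2

The minimum frequency uncertainty is:
Δf = ℏ/(2hτ) = 1/(4πτ)
Δf = 1/(4π × 4.994e-09 s)
Δf = 1.593e+07 Hz = 15.935 MHz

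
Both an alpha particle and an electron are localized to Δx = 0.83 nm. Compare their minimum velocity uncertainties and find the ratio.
The electron has the larger minimum velocity uncertainty, by a ratio of 7294.3.

For both particles, Δp_min = ℏ/(2Δx) = 6.353e-26 kg·m/s (same for both).

The velocity uncertainty is Δv = Δp/m:
- alpha particle: Δv = 6.353e-26 / 6.645e-27 = 9.561e+00 m/s = 9.561 m/s
- electron: Δv = 6.353e-26 / 9.109e-31 = 6.974e+04 m/s = 69.740 km/s

Ratio: 6.974e+04 / 9.561e+00 = 7294.3

The lighter particle has larger velocity uncertainty because Δv ∝ 1/m.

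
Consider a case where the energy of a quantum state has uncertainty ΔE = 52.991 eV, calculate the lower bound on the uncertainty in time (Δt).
6.211 as

Using the energy-time uncertainty principle:
ΔEΔt ≥ ℏ/2

The minimum uncertainty in time is:
Δt_min = ℏ/(2ΔE)
Δt_min = (1.055e-34 J·s) / (2 × 8.490e-18 J)
Δt_min = 6.211e-18 s = 6.211 as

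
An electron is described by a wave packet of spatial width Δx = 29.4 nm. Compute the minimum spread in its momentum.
1.793 × 10^-27 kg·m/s

For a wave packet, the spatial width Δx and momentum spread Δp are related by the uncertainty principle:
ΔxΔp ≥ ℏ/2

The minimum momentum spread is:
Δp_min = ℏ/(2Δx)
Δp_min = (1.055e-34 J·s) / (2 × 2.940e-08 m)
Δp_min = 1.793e-27 kg·m/s

A wave packet cannot have both a well-defined position and well-defined momentum.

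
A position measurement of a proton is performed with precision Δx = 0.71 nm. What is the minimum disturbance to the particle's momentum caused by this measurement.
7.427 × 10^-26 kg·m/s

The uncertainty principle implies that measuring position disturbs momentum:
ΔxΔp ≥ ℏ/2

When we measure position with precision Δx, we necessarily introduce a momentum uncertainty:
Δp ≥ ℏ/(2Δx)
Δp_min = (1.055e-34 J·s) / (2 × 7.100e-10 m)
Δp_min = 7.427e-26 kg·m/s

The more precisely we measure position, the greater the momentum disturbance.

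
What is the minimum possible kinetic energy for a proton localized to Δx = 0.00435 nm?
274.142 meV

Localizing a particle requires giving it sufficient momentum uncertainty:

1. From uncertainty principle: Δp ≥ ℏ/(2Δx)
   Δp_min = (1.055e-34 J·s) / (2 × 4.350e-12 m)
   Δp_min = 1.212e-23 kg·m/s

2. This momentum uncertainty corresponds to kinetic energy:
   KE ≈ (Δp)²/(2m) = (1.212e-23)²/(2 × 1.673e-27 kg)
   KE = 4.392e-20 J = 274.142 meV

Tighter localization requires more energy.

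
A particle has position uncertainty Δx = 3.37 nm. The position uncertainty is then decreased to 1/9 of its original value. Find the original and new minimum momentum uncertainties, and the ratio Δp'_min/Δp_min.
Original Δp_min = 1.565 × 10^-26 kg·m/s; new Δp'_min = 1.408 × 10^-25 kg·m/s; ratio Δp'_min/Δp_min = 9.

From the uncertainty principle ΔxΔp ≥ ℏ/2, the minimum momentum uncertainty is Δp_min = ℏ/(2Δx).

Original (Δx = 3.37 nm = 3.370e-09 m):
Δp_min = (1.055e-34 J·s)/(2 × 3.370e-09 m) = 1.565e-26 kg·m/s

When Δx → (1/9)Δx:
Δp'_min = ℏ/(2 × (1/9)Δx) = 9 × ℏ/(2Δx) = 9 × Δp_min
Δp'_min = 9 × 1.565e-26 kg·m/s = 1.408e-25 kg·m/s

Since Δp_min ∝ 1/Δx, when Δx is decreased to 1/9 of its original value, Δp_min increases to 9 times its original value.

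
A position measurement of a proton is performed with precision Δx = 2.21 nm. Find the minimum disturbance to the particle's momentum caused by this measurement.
2.386 × 10^-26 kg·m/s

The uncertainty principle implies that measuring position disturbs momentum:
ΔxΔp ≥ ℏ/2

When we measure position with precision Δx, we necessarily introduce a momentum uncertainty:
Δp ≥ ℏ/(2Δx)
Δp_min = (1.055e-34 J·s) / (2 × 2.210e-09 m)
Δp_min = 2.386e-26 kg·m/s

The more precisely we measure position, the greater the momentum disturbance.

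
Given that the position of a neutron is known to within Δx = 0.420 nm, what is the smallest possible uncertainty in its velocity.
74.955 m/s

Using the Heisenberg uncertainty principle and Δp = mΔv:
ΔxΔp ≥ ℏ/2
Δx(mΔv) ≥ ℏ/2

The minimum uncertainty in velocity is:
Δv_min = ℏ/(2mΔx)
Δv_min = (1.055e-34 J·s) / (2 × 1.675e-27 kg × 4.200e-10 m)
Δv_min = 7.496e+01 m/s = 74.955 m/s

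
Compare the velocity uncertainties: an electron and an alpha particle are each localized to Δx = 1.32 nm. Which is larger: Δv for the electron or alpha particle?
The electron has the larger minimum velocity uncertainty, by a ratio of 7294.3.

For both particles, Δp_min = ℏ/(2Δx) = 3.995e-26 kg·m/s (same for both).

The velocity uncertainty is Δv = Δp/m:
- electron: Δv = 3.995e-26 / 9.109e-31 = 4.385e+04 m/s = 43.851 km/s
- alpha particle: Δv = 3.995e-26 / 6.645e-27 = 6.012e+00 m/s = 6.012 m/s

Ratio: 4.385e+04 / 6.012e+00 = 7294.3

The lighter particle has larger velocity uncertainty because Δv ∝ 1/m.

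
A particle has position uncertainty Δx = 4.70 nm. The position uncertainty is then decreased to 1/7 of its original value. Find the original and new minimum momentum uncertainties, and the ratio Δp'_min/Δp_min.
Original Δp_min = 1.122 × 10^-26 kg·m/s; new Δp'_min = 7.853 × 10^-26 kg·m/s; ratio Δp'_min/Δp_min = 7.

From the uncertainty principle ΔxΔp ≥ ℏ/2, the minimum momentum uncertainty is Δp_min = ℏ/(2Δx).

Original (Δx = 4.70 nm = 4.700e-09 m):
Δp_min = (1.055e-34 J·s)/(2 × 4.700e-09 m) = 1.122e-26 kg·m/s

When Δx → (1/7)Δx:
Δp'_min = ℏ/(2 × (1/7)Δx) = 7 × ℏ/(2Δx) = 7 × Δp_min
Δp'_min = 7 × 1.122e-26 kg·m/s = 7.853e-26 kg·m/s

Since Δp_min ∝ 1/Δx, when Δx is decreased to 1/7 of its original value, Δp_min increases to 7 times its original value.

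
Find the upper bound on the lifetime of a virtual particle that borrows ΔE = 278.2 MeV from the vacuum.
1.183 ys

Using the energy-time uncertainty principle:
ΔEΔt ≥ ℏ/2

For a virtual particle borrowing energy ΔE, the maximum lifetime is:
Δt_max = ℏ/(2ΔE)

Converting energy:
ΔE = 278.2 MeV = 4.457e-11 J

Δt_max = (1.055e-34 J·s) / (2 × 4.457e-11 J)
Δt_max = 1.183e-24 s = 1.183 ys

Virtual particles with higher borrowed energy exist for shorter times.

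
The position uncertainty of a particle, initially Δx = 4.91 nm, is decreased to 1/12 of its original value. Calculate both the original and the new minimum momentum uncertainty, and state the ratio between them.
Original Δp_min = 1.074 × 10^-26 kg·m/s; new Δp'_min = 1.289 × 10^-25 kg·m/s; ratio Δp'_min/Δp_min = 12.

From the uncertainty principle ΔxΔp ≥ ℏ/2, the minimum momentum uncertainty is Δp_min = ℏ/(2Δx).

Original (Δx = 4.91 nm = 4.910e-09 m):
Δp_min = (1.055e-34 J·s)/(2 × 4.910e-09 m) = 1.074e-26 kg·m/s

When Δx → (1/12)Δx:
Δp'_min = ℏ/(2 × (1/12)Δx) = 12 × ℏ/(2Δx) = 12 × Δp_min
Δp'_min = 12 × 1.074e-26 kg·m/s = 1.289e-25 kg·m/s

Since Δp_min ∝ 1/Δx, when Δx is decreased to 1/12 of its original value, Δp_min increases to 12 times its original value.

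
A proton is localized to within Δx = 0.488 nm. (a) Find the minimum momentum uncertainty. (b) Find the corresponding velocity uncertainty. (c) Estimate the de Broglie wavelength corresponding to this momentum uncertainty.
(a) Δp_min = 1.081 × 10^-25 kg·m/s
(b) Δv_min = 64.599 m/s
(c) λ_dB = 6.132 nm

Step-by-step:

(a) From the uncertainty principle:
Δp_min = ℏ/(2Δx) = (1.055e-34 J·s)/(2 × 4.880e-10 m) = 1.081e-25 kg·m/s

(b) The velocity uncertainty:
Δv = Δp/m = (1.081e-25 kg·m/s)/(1.673e-27 kg) = 6.460e+01 m/s = 64.599 m/s

(c) The de Broglie wavelength for this momentum:
λ = h/p = (6.626e-34 J·s)/(1.081e-25 kg·m/s) = 6.132e-09 m = 6.132 nm

Note: The de Broglie wavelength is comparable to the localization size, as expected from wave-particle duality.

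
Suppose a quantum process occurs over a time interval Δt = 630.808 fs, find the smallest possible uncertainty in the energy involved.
521.721 μeV

Using the energy-time uncertainty principle:
ΔEΔt ≥ ℏ/2

The minimum uncertainty in energy is:
ΔE_min = ℏ/(2Δt)
ΔE_min = (1.055e-34 J·s) / (2 × 6.308e-13 s)
ΔE_min = 8.359e-23 J = 521.721 μeV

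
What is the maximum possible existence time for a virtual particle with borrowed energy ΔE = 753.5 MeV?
4.368 × 10^-25 s

Using the energy-time uncertainty principle:
ΔEΔt ≥ ℏ/2

For a virtual particle borrowing energy ΔE, the maximum lifetime is:
Δt_max = ℏ/(2ΔE)

Converting energy:
ΔE = 753.5 MeV = 1.207e-10 J

Δt_max = (1.055e-34 J·s) / (2 × 1.207e-10 J)
Δt_max = 4.368e-25 s = 4.368 × 10^-25 s

Virtual particles with higher borrowed energy exist for shorter times.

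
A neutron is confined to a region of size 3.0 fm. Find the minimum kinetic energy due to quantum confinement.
575.590 keV

Using the uncertainty principle:

1. Position uncertainty: Δx ≈ 3.000e-15 m
2. Minimum momentum uncertainty: Δp = ℏ/(2Δx) = 1.758e-20 kg·m/s
3. Minimum kinetic energy:
   KE = (Δp)²/(2m) = (1.758e-20)²/(2 × 1.675e-27 kg)
   KE = 9.222e-14 J = 575.590 keV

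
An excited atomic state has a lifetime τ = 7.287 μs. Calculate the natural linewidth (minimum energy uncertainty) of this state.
45.163 peV

Using the energy-time uncertainty principle:
ΔEΔt ≥ ℏ/2

The lifetime τ represents the time uncertainty Δt.
The natural linewidth (minimum energy uncertainty) is:

ΔE = ℏ/(2τ)
ΔE = (1.055e-34 J·s) / (2 × 7.287e-06 s)
ΔE = 7.236e-30 J = 45.163 peV

This natural linewidth limits the precision of spectroscopic measurements.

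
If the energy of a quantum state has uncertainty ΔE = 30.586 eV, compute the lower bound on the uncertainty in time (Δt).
10.760 as

Using the energy-time uncertainty principle:
ΔEΔt ≥ ℏ/2

The minimum uncertainty in time is:
Δt_min = ℏ/(2ΔE)
Δt_min = (1.055e-34 J·s) / (2 × 4.900e-18 J)
Δt_min = 1.076e-17 s = 10.760 as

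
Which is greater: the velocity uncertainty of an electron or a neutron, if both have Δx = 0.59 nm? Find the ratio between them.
The electron has the larger minimum velocity uncertainty, by a ratio of 1838.7.

For both particles, Δp_min = ℏ/(2Δx) = 8.937e-26 kg·m/s (same for both).

The velocity uncertainty is Δv = Δp/m:
- electron: Δv = 8.937e-26 / 9.109e-31 = 9.811e+04 m/s = 98.108 km/s
- neutron: Δv = 8.937e-26 / 1.675e-27 = 5.336e+01 m/s = 53.358 m/s

Ratio: 9.811e+04 / 5.336e+01 = 1838.7

The lighter particle has larger velocity uncertainty because Δv ∝ 1/m.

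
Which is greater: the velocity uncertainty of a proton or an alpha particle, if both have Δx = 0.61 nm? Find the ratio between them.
The proton has the larger minimum velocity uncertainty, by a ratio of 4.0.

For both particles, Δp_min = ℏ/(2Δx) = 8.644e-26 kg·m/s (same for both).

The velocity uncertainty is Δv = Δp/m:
- proton: Δv = 8.644e-26 / 1.673e-27 = 5.168e+01 m/s = 51.680 m/s
- alpha particle: Δv = 8.644e-26 / 6.645e-27 = 1.301e+01 m/s = 13.009 m/s

Ratio: 5.168e+01 / 1.301e+01 = 4.0

The lighter particle has larger velocity uncertainty because Δv ∝ 1/m.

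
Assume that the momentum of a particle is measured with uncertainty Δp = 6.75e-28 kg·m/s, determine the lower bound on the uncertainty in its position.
78.116 nm

Using the Heisenberg uncertainty principle:
ΔxΔp ≥ ℏ/2

The minimum uncertainty in position is:
Δx_min = ℏ/(2Δp)
Δx_min = (1.055e-34 J·s) / (2 × 6.750e-28 kg·m/s)
Δx_min = 7.812e-08 m = 78.116 nm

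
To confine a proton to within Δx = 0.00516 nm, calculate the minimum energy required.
194.830 meV

Localizing a particle requires giving it sufficient momentum uncertainty:

1. From uncertainty principle: Δp ≥ ℏ/(2Δx)
   Δp_min = (1.055e-34 J·s) / (2 × 5.160e-12 m)
   Δp_min = 1.022e-23 kg·m/s

2. This momentum uncertainty corresponds to kinetic energy:
   KE ≈ (Δp)²/(2m) = (1.022e-23)²/(2 × 1.673e-27 kg)
   KE = 3.122e-20 J = 194.830 meV

Tighter localization requires more energy.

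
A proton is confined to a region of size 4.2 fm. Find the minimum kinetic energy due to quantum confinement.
294.073 keV

Using the uncertainty principle:

1. Position uncertainty: Δx ≈ 4.200e-15 m
2. Minimum momentum uncertainty: Δp = ℏ/(2Δx) = 1.255e-20 kg·m/s
3. Minimum kinetic energy:
   KE = (Δp)²/(2m) = (1.255e-20)²/(2 × 1.673e-27 kg)
   KE = 4.712e-14 J = 294.073 keV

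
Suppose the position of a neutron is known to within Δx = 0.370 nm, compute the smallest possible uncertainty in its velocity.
85.084 m/s

Using the Heisenberg uncertainty principle and Δp = mΔv:
ΔxΔp ≥ ℏ/2
Δx(mΔv) ≥ ℏ/2

The minimum uncertainty in velocity is:
Δv_min = ℏ/(2mΔx)
Δv_min = (1.055e-34 J·s) / (2 × 1.675e-27 kg × 3.700e-10 m)
Δv_min = 8.508e+01 m/s = 85.084 m/s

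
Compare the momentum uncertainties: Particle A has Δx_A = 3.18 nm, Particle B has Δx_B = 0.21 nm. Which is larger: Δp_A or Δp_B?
Particle B has the larger minimum momentum uncertainty, by a factor of 15.14.

For each particle, the minimum momentum uncertainty is Δp_min = ℏ/(2Δx):

Particle A: Δp_A = ℏ/(2×3.180e-09 m) = 1.658e-26 kg·m/s
Particle B: Δp_B = ℏ/(2×2.100e-10 m) = 2.511e-25 kg·m/s

Ratio: Δp_B/Δp_A = 15.14

Since Δp_min ∝ 1/Δx, the particle with smaller position uncertainty (B) has larger momentum uncertainty.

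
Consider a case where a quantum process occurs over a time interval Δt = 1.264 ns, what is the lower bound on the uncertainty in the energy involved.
260.369 neV

Using the energy-time uncertainty principle:
ΔEΔt ≥ ℏ/2

The minimum uncertainty in energy is:
ΔE_min = ℏ/(2Δt)
ΔE_min = (1.055e-34 J·s) / (2 × 1.264e-09 s)
ΔE_min = 4.172e-26 J = 260.369 neV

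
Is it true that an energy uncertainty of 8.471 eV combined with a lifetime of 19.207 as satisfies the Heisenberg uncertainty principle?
No, it violates the uncertainty relation.

Calculate the product ΔEΔt:
ΔE = 8.471 eV = 1.357e-18 J
ΔEΔt = (1.357e-18 J) × (1.921e-17 s)
ΔEΔt = 2.607e-35 J·s

Compare to the minimum allowed value ℏ/2:
ℏ/2 = 5.273e-35 J·s

Since ΔEΔt = 2.607e-35 J·s < 5.273e-35 J·s = ℏ/2,
this violates the uncertainty relation.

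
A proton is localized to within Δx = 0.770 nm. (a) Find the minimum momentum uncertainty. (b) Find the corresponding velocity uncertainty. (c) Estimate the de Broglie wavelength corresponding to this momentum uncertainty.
(a) Δp_min = 6.848 × 10^-26 kg·m/s
(b) Δv_min = 40.941 m/s
(c) λ_dB = 9.676 nm

Step-by-step:

(a) From the uncertainty principle:
Δp_min = ℏ/(2Δx) = (1.055e-34 J·s)/(2 × 7.700e-10 m) = 6.848e-26 kg·m/s

(b) The velocity uncertainty:
Δv = Δp/m = (6.848e-26 kg·m/s)/(1.673e-27 kg) = 4.094e+01 m/s = 40.941 m/s

(c) The de Broglie wavelength for this momentum:
λ = h/p = (6.626e-34 J·s)/(6.848e-26 kg·m/s) = 9.676e-09 m = 9.676 nm

Note: The de Broglie wavelength is comparable to the localization size, as expected from wave-particle duality.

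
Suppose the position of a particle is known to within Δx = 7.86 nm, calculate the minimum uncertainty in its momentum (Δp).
6.708 × 10^-27 kg·m/s

Using the Heisenberg uncertainty principle:
ΔxΔp ≥ ℏ/2

The minimum uncertainty in momentum is:
Δp_min = ℏ/(2Δx)
Δp_min = (1.055e-34 J·s) / (2 × 7.860e-09 m)
Δp_min = 6.708e-27 kg·m/s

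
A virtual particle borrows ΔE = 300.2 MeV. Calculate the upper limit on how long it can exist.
1.096 ys

Using the energy-time uncertainty principle:
ΔEΔt ≥ ℏ/2

For a virtual particle borrowing energy ΔE, the maximum lifetime is:
Δt_max = ℏ/(2ΔE)

Converting energy:
ΔE = 300.2 MeV = 4.810e-11 J

Δt_max = (1.055e-34 J·s) / (2 × 4.810e-11 J)
Δt_max = 1.096e-24 s = 1.096 ys

Virtual particles with higher borrowed energy exist for shorter times.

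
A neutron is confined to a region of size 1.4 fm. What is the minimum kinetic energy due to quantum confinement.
2.643 MeV

Using the uncertainty principle:

1. Position uncertainty: Δx ≈ 1.400e-15 m
2. Minimum momentum uncertainty: Δp = ℏ/(2Δx) = 3.766e-20 kg·m/s
3. Minimum kinetic energy:
   KE = (Δp)²/(2m) = (3.766e-20)²/(2 × 1.675e-27 kg)
   KE = 4.235e-13 J = 2.643 MeV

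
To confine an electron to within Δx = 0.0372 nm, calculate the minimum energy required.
6.883 eV

Localizing a particle requires giving it sufficient momentum uncertainty:

1. From uncertainty principle: Δp ≥ ℏ/(2Δx)
   Δp_min = (1.055e-34 J·s) / (2 × 3.720e-11 m)
   Δp_min = 1.417e-24 kg·m/s

2. This momentum uncertainty corresponds to kinetic energy:
   KE ≈ (Δp)²/(2m) = (1.417e-24)²/(2 × 9.109e-31 kg)
   KE = 1.103e-18 J = 6.883 eV

Tighter localization requires more energy.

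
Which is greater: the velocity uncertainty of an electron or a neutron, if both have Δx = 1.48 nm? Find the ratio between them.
The electron has the larger minimum velocity uncertainty, by a ratio of 1838.7.

For both particles, Δp_min = ℏ/(2Δx) = 3.563e-26 kg·m/s (same for both).

The velocity uncertainty is Δv = Δp/m:
- electron: Δv = 3.563e-26 / 9.109e-31 = 3.911e+04 m/s = 39.111 km/s
- neutron: Δv = 3.563e-26 / 1.675e-27 = 2.127e+01 m/s = 21.271 m/s

Ratio: 3.911e+04 / 2.127e+01 = 1838.7

The lighter particle has larger velocity uncertainty because Δv ∝ 1/m.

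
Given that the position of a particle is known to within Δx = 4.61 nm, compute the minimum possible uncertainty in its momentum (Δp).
1.144 × 10^-26 kg·m/s

Using the Heisenberg uncertainty principle:
ΔxΔp ≥ ℏ/2

The minimum uncertainty in momentum is:
Δp_min = ℏ/(2Δx)
Δp_min = (1.055e-34 J·s) / (2 × 4.610e-09 m)
Δp_min = 1.144e-26 kg·m/s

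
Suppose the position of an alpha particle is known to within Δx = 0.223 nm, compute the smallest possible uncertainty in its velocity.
35.585 m/s

Using the Heisenberg uncertainty principle and Δp = mΔv:
ΔxΔp ≥ ℏ/2
Δx(mΔv) ≥ ℏ/2

The minimum uncertainty in velocity is:
Δv_min = ℏ/(2mΔx)
Δv_min = (1.055e-34 J·s) / (2 × 6.645e-27 kg × 2.230e-10 m)
Δv_min = 3.559e+01 m/s = 35.585 m/s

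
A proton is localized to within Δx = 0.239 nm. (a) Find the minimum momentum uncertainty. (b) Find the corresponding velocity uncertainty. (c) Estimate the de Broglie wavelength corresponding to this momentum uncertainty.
(a) Δp_min = 2.206 × 10^-25 kg·m/s
(b) Δv_min = 131.902 m/s
(c) λ_dB = 3.003 nm

Step-by-step:

(a) From the uncertainty principle:
Δp_min = ℏ/(2Δx) = (1.055e-34 J·s)/(2 × 2.390e-10 m) = 2.206e-25 kg·m/s

(b) The velocity uncertainty:
Δv = Δp/m = (2.206e-25 kg·m/s)/(1.673e-27 kg) = 1.319e+02 m/s = 131.902 m/s

(c) The de Broglie wavelength for this momentum:
λ = h/p = (6.626e-34 J·s)/(2.206e-25 kg·m/s) = 3.003e-09 m = 3.003 nm

Note: The de Broglie wavelength is comparable to the localization size, as expected from wave-particle duality.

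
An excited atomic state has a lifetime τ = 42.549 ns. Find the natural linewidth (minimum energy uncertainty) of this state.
7.735 neV

Using the energy-time uncertainty principle:
ΔEΔt ≥ ℏ/2

The lifetime τ represents the time uncertainty Δt.
The natural linewidth (minimum energy uncertainty) is:

ΔE = ℏ/(2τ)
ΔE = (1.055e-34 J·s) / (2 × 4.255e-08 s)
ΔE = 1.239e-27 J = 7.735 neV

This natural linewidth limits the precision of spectroscopic measurements.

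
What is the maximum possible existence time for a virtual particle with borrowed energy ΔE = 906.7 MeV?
3.630 × 10^-25 s

Using the energy-time uncertainty principle:
ΔEΔt ≥ ℏ/2

For a virtual particle borrowing energy ΔE, the maximum lifetime is:
Δt_max = ℏ/(2ΔE)

Converting energy:
ΔE = 906.7 MeV = 1.453e-10 J

Δt_max = (1.055e-34 J·s) / (2 × 1.453e-10 J)
Δt_max = 3.630e-25 s = 3.630 × 10^-25 s

Virtual particles with higher borrowed energy exist for shorter times.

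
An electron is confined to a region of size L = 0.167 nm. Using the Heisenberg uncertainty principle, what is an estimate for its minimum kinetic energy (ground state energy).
341.531 meV

Using the uncertainty principle to estimate ground state energy:

1. The position uncertainty is approximately the confinement size:
   Δx ≈ L = 1.670e-10 m

2. From ΔxΔp ≥ ℏ/2, the minimum momentum uncertainty is:
   Δp ≈ ℏ/(2L) = 3.157e-25 kg·m/s

3. The kinetic energy is approximately:
   KE ≈ (Δp)²/(2m) = (3.157e-25)²/(2 × 9.109e-31 kg)
   KE ≈ 5.472e-20 J = 341.531 meV

This is an order-of-magnitude estimate of the ground state energy.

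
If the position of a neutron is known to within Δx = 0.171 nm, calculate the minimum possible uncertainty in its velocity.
184.100 m/s

Using the Heisenberg uncertainty principle and Δp = mΔv:
ΔxΔp ≥ ℏ/2
Δx(mΔv) ≥ ℏ/2

The minimum uncertainty in velocity is:
Δv_min = ℏ/(2mΔx)
Δv_min = (1.055e-34 J·s) / (2 × 1.675e-27 kg × 1.710e-10 m)
Δv_min = 1.841e+02 m/s = 184.100 m/s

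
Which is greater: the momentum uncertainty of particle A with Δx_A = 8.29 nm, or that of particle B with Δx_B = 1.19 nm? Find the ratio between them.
Particle B has the larger minimum momentum uncertainty, by a factor of 6.97.

For each particle, the minimum momentum uncertainty is Δp_min = ℏ/(2Δx):

Particle A: Δp_A = ℏ/(2×8.290e-09 m) = 6.361e-27 kg·m/s
Particle B: Δp_B = ℏ/(2×1.190e-09 m) = 4.431e-26 kg·m/s

Ratio: Δp_B/Δp_A = 6.97

Since Δp_min ∝ 1/Δx, the particle with smaller position uncertainty (B) has larger momentum uncertainty.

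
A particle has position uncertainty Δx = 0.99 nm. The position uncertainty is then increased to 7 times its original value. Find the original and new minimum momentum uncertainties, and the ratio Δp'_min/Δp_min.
Original Δp_min = 5.326 × 10^-26 kg·m/s; new Δp'_min = 7.609 × 10^-27 kg·m/s; ratio Δp'_min/Δp_min = 1/7.

From the uncertainty principle ΔxΔp ≥ ℏ/2, the minimum momentum uncertainty is Δp_min = ℏ/(2Δx).

Original (Δx = 0.99 nm = 9.900e-10 m):
Δp_min = (1.055e-34 J·s)/(2 × 9.900e-10 m) = 5.326e-26 kg·m/s

When Δx → 7Δx:
Δp'_min = ℏ/(2 × 7Δx) = (1/7) × ℏ/(2Δx) = (1/7) × Δp_min
Δp'_min = 1/7 × 5.326e-26 kg·m/s = 7.609e-27 kg·m/s

Since Δp_min ∝ 1/Δx, when Δx is increased to 7 times its original value, Δp_min decreases to 1/7 of its original value.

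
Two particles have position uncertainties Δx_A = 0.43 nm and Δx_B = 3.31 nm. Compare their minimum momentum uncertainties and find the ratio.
Particle A has the larger minimum momentum uncertainty, by a factor of 7.70.

For each particle, the minimum momentum uncertainty is Δp_min = ℏ/(2Δx):

Particle A: Δp_A = ℏ/(2×4.300e-10 m) = 1.226e-25 kg·m/s
Particle B: Δp_B = ℏ/(2×3.310e-09 m) = 1.593e-26 kg·m/s

Ratio: Δp_A/Δp_B = 7.70

Since Δp_min ∝ 1/Δx, the particle with smaller position uncertainty (A) has larger momentum uncertainty.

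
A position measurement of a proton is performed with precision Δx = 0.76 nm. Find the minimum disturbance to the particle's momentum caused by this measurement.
6.938 × 10^-26 kg·m/s

The uncertainty principle implies that measuring position disturbs momentum:
ΔxΔp ≥ ℏ/2

When we measure position with precision Δx, we necessarily introduce a momentum uncertainty:
Δp ≥ ℏ/(2Δx)
Δp_min = (1.055e-34 J·s) / (2 × 7.600e-10 m)
Δp_min = 6.938e-26 kg·m/s

The more precisely we measure position, the greater the momentum disturbance.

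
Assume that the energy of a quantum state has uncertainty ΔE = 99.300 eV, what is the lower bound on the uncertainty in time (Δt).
3.314 as

Using the energy-time uncertainty principle:
ΔEΔt ≥ ℏ/2

The minimum uncertainty in time is:
Δt_min = ℏ/(2ΔE)
Δt_min = (1.055e-34 J·s) / (2 × 1.591e-17 J)
Δt_min = 3.314e-18 s = 3.314 as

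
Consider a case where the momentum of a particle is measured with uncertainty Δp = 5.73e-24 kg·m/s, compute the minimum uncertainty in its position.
9.202 pm

Using the Heisenberg uncertainty principle:
ΔxΔp ≥ ℏ/2

The minimum uncertainty in position is:
Δx_min = ℏ/(2Δp)
Δx_min = (1.055e-34 J·s) / (2 × 5.730e-24 kg·m/s)
Δx_min = 9.202e-12 m = 9.202 pm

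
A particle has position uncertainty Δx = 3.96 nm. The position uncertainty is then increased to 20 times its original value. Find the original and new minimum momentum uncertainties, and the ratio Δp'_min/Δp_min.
Original Δp_min = 1.332 × 10^-26 kg·m/s; new Δp'_min = 6.658 × 10^-28 kg·m/s; ratio Δp'_min/Δp_min = 1/20.

From the uncertainty principle ΔxΔp ≥ ℏ/2, the minimum momentum uncertainty is Δp_min = ℏ/(2Δx).

Original (Δx = 3.96 nm = 3.960e-09 m):
Δp_min = (1.055e-34 J·s)/(2 × 3.960e-09 m) = 1.332e-26 kg·m/s

When Δx → 20Δx:
Δp'_min = ℏ/(2 × 20Δx) = (1/20) × ℏ/(2Δx) = (1/20) × Δp_min
Δp'_min = 1/20 × 1.332e-26 kg·m/s = 6.658e-28 kg·m/s

Since Δp_min ∝ 1/Δx, when Δx is increased to 20 times its original value, Δp_min decreases to 1/20 of its original value.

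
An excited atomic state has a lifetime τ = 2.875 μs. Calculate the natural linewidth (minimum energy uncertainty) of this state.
114.472 peV

Using the energy-time uncertainty principle:
ΔEΔt ≥ ℏ/2

The lifetime τ represents the time uncertainty Δt.
The natural linewidth (minimum energy uncertainty) is:

ΔE = ℏ/(2τ)
ΔE = (1.055e-34 J·s) / (2 × 2.875e-06 s)
ΔE = 1.834e-29 J = 114.472 peV

This natural linewidth limits the precision of spectroscopic measurements.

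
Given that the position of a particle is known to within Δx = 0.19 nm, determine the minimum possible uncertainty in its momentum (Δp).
2.775 × 10^-25 kg·m/s

Using the Heisenberg uncertainty principle:
ΔxΔp ≥ ℏ/2

The minimum uncertainty in momentum is:
Δp_min = ℏ/(2Δx)
Δp_min = (1.055e-34 J·s) / (2 × 1.900e-10 m)
Δp_min = 2.775e-25 kg·m/s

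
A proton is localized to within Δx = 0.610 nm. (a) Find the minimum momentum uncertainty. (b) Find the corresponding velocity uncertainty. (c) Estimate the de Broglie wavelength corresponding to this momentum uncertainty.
(a) Δp_min = 8.644 × 10^-26 kg·m/s
(b) Δv_min = 51.680 m/s
(c) λ_dB = 7.665 nm

Step-by-step:

(a) From the uncertainty principle:
Δp_min = ℏ/(2Δx) = (1.055e-34 J·s)/(2 × 6.100e-10 m) = 8.644e-26 kg·m/s

(b) The velocity uncertainty:
Δv = Δp/m = (8.644e-26 kg·m/s)/(1.673e-27 kg) = 5.168e+01 m/s = 51.680 m/s

(c) The de Broglie wavelength for this momentum:
λ = h/p = (6.626e-34 J·s)/(8.644e-26 kg·m/s) = 7.665e-09 m = 7.665 nm

Note: The de Broglie wavelength is comparable to the localization size, as expected from wave-particle duality.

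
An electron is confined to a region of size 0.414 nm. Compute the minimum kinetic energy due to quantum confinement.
55.573 meV

Using the uncertainty principle:

1. Position uncertainty: Δx ≈ 4.140e-10 m
2. Minimum momentum uncertainty: Δp = ℏ/(2Δx) = 1.274e-25 kg·m/s
3. Minimum kinetic energy:
   KE = (Δp)²/(2m) = (1.274e-25)²/(2 × 9.109e-31 kg)
   KE = 8.904e-21 J = 55.573 meV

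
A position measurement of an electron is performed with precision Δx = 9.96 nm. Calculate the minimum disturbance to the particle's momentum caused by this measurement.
5.294 × 10^-27 kg·m/s

The uncertainty principle implies that measuring position disturbs momentum:
ΔxΔp ≥ ℏ/2

When we measure position with precision Δx, we necessarily introduce a momentum uncertainty:
Δp ≥ ℏ/(2Δx)
Δp_min = (1.055e-34 J·s) / (2 × 9.960e-09 m)
Δp_min = 5.294e-27 kg·m/s

The more precisely we measure position, the greater the momentum disturbance.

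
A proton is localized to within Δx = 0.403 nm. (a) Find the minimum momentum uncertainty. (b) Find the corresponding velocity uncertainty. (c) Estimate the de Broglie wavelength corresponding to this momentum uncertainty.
(a) Δp_min = 1.308 × 10^-25 kg·m/s
(b) Δv_min = 78.225 m/s
(c) λ_dB = 5.064 nm

Step-by-step:

(a) From the uncertainty principle:
Δp_min = ℏ/(2Δx) = (1.055e-34 J·s)/(2 × 4.030e-10 m) = 1.308e-25 kg·m/s

(b) The velocity uncertainty:
Δv = Δp/m = (1.308e-25 kg·m/s)/(1.673e-27 kg) = 7.822e+01 m/s = 78.225 m/s

(c) The de Broglie wavelength for this momentum:
λ = h/p = (6.626e-34 J·s)/(1.308e-25 kg·m/s) = 5.064e-09 m = 5.064 nm

Note: The de Broglie wavelength is comparable to the localization size, as expected from wave-particle duality.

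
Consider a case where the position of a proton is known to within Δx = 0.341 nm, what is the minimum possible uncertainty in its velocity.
92.447 m/s

Using the Heisenberg uncertainty principle and Δp = mΔv:
ΔxΔp ≥ ℏ/2
Δx(mΔv) ≥ ℏ/2

The minimum uncertainty in velocity is:
Δv_min = ℏ/(2mΔx)
Δv_min = (1.055e-34 J·s) / (2 × 1.673e-27 kg × 3.410e-10 m)
Δv_min = 9.245e+01 m/s = 92.447 m/s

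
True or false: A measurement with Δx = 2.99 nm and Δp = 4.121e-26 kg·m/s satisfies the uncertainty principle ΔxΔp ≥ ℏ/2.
Yes, it satisfies the uncertainty principle.

Calculate the product ΔxΔp:
ΔxΔp = (2.990e-09 m) × (4.121e-26 kg·m/s)
ΔxΔp = 1.232e-34 J·s

Compare to the minimum allowed value ℏ/2:
ℏ/2 = 5.273e-35 J·s

Since ΔxΔp = 1.232e-34 J·s ≥ 5.273e-35 J·s = ℏ/2,
the measurement satisfies the uncertainty principle.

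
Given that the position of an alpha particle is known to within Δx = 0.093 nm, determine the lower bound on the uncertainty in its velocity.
85.328 m/s

Using the Heisenberg uncertainty principle and Δp = mΔv:
ΔxΔp ≥ ℏ/2
Δx(mΔv) ≥ ℏ/2

The minimum uncertainty in velocity is:
Δv_min = ℏ/(2mΔx)
Δv_min = (1.055e-34 J·s) / (2 × 6.645e-27 kg × 9.300e-11 m)
Δv_min = 8.533e+01 m/s = 85.328 m/s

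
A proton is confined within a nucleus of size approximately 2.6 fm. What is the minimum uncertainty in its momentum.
2.028 × 10^-20 kg·m/s

Using the Heisenberg uncertainty principle:
ΔxΔp ≥ ℏ/2

With Δx ≈ L = 2.600e-15 m (the confinement size):
Δp_min = ℏ/(2Δx)
Δp_min = (1.055e-34 J·s) / (2 × 2.600e-15 m)
Δp_min = 2.028e-20 kg·m/s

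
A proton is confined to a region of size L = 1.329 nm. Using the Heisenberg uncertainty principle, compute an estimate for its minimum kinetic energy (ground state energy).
2.937 μeV

Using the uncertainty principle to estimate ground state energy:

1. The position uncertainty is approximately the confinement size:
   Δx ≈ L = 1.329e-09 m

2. From ΔxΔp ≥ ℏ/2, the minimum momentum uncertainty is:
   Δp ≈ ℏ/(2L) = 3.968e-26 kg·m/s

3. The kinetic energy is approximately:
   KE ≈ (Δp)²/(2m) = (3.968e-26)²/(2 × 1.673e-27 kg)
   KE ≈ 4.706e-25 J = 2.937 μeV

This is an order-of-magnitude estimate of the ground state energy.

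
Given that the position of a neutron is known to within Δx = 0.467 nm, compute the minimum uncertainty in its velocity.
67.411 m/s

Using the Heisenberg uncertainty principle and Δp = mΔv:
ΔxΔp ≥ ℏ/2
Δx(mΔv) ≥ ℏ/2

The minimum uncertainty in velocity is:
Δv_min = ℏ/(2mΔx)
Δv_min = (1.055e-34 J·s) / (2 × 1.675e-27 kg × 4.670e-10 m)
Δv_min = 6.741e+01 m/s = 67.411 m/s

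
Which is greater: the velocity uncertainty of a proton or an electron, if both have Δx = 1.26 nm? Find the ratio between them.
The electron has the larger minimum velocity uncertainty, by a ratio of 1836.2.

For both particles, Δp_min = ℏ/(2Δx) = 4.185e-26 kg·m/s (same for both).

The velocity uncertainty is Δv = Δp/m:
- proton: Δv = 4.185e-26 / 1.673e-27 = 2.502e+01 m/s = 25.019 m/s
- electron: Δv = 4.185e-26 / 9.109e-31 = 4.594e+04 m/s = 45.940 km/s

Ratio: 4.594e+04 / 2.502e+01 = 1836.2

The lighter particle has larger velocity uncertainty because Δv ∝ 1/m.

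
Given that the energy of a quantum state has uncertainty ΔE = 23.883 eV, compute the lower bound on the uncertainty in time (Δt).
13.780 as

Using the energy-time uncertainty principle:
ΔEΔt ≥ ℏ/2

The minimum uncertainty in time is:
Δt_min = ℏ/(2ΔE)
Δt_min = (1.055e-34 J·s) / (2 × 3.826e-18 J)
Δt_min = 1.378e-17 s = 13.780 as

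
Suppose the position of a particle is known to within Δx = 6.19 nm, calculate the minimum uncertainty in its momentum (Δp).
8.518 × 10^-27 kg·m/s

Using the Heisenberg uncertainty principle:
ΔxΔp ≥ ℏ/2

The minimum uncertainty in momentum is:
Δp_min = ℏ/(2Δx)
Δp_min = (1.055e-34 J·s) / (2 × 6.190e-09 m)
Δp_min = 8.518e-27 kg·m/s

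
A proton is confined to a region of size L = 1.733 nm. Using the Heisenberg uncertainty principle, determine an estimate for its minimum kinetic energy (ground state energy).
1.727 μeV

Using the uncertainty principle to estimate ground state energy:

1. The position uncertainty is approximately the confinement size:
   Δx ≈ L = 1.733e-09 m

2. From ΔxΔp ≥ ℏ/2, the minimum momentum uncertainty is:
   Δp ≈ ℏ/(2L) = 3.043e-26 kg·m/s

3. The kinetic energy is approximately:
   KE ≈ (Δp)²/(2m) = (3.043e-26)²/(2 × 1.673e-27 kg)
   KE ≈ 2.767e-25 J = 1.727 μeV

This is an order-of-magnitude estimate of the ground state energy.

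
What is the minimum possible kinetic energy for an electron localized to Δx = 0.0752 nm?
1.684 eV

Localizing a particle requires giving it sufficient momentum uncertainty:

1. From uncertainty principle: Δp ≥ ℏ/(2Δx)
   Δp_min = (1.055e-34 J·s) / (2 × 7.520e-11 m)
   Δp_min = 7.012e-25 kg·m/s

2. This momentum uncertainty corresponds to kinetic energy:
   KE ≈ (Δp)²/(2m) = (7.012e-25)²/(2 × 9.109e-31 kg)
   KE = 2.699e-19 J = 1.684 eV

Tighter localization requires more energy.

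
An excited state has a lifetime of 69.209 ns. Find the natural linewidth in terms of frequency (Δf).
1.150 MHz

Using the energy-time uncertainty principle and E = hf:
ΔEΔt ≥ ℏ/2
hΔf·Δt ≥ ℏ/2

The minimum frequency uncertainty is:
Δf = ℏ/(2hτ) = 1/(4πτ)
Δf = 1/(4π × 6.921e-08 s)
Δf = 1.150e+06 Hz = 1.150 MHz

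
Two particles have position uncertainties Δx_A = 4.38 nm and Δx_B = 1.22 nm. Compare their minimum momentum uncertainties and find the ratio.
Particle B has the larger minimum momentum uncertainty, by a factor of 3.59.

For each particle, the minimum momentum uncertainty is Δp_min = ℏ/(2Δx):

Particle A: Δp_A = ℏ/(2×4.380e-09 m) = 1.204e-26 kg·m/s
Particle B: Δp_B = ℏ/(2×1.220e-09 m) = 4.322e-26 kg·m/s

Ratio: Δp_B/Δp_A = 3.59

Since Δp_min ∝ 1/Δx, the particle with smaller position uncertainty (B) has larger momentum uncertainty.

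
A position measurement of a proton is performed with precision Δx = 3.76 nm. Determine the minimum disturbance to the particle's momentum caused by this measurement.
1.402 × 10^-26 kg·m/s

The uncertainty principle implies that measuring position disturbs momentum:
ΔxΔp ≥ ℏ/2

When we measure position with precision Δx, we necessarily introduce a momentum uncertainty:
Δp ≥ ℏ/(2Δx)
Δp_min = (1.055e-34 J·s) / (2 × 3.760e-09 m)
Δp_min = 1.402e-26 kg·m/s

The more precisely we measure position, the greater the momentum disturbance.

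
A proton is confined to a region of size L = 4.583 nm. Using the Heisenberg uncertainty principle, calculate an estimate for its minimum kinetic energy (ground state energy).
246.976 neV

Using the uncertainty principle to estimate ground state energy:

1. The position uncertainty is approximately the confinement size:
   Δx ≈ L = 4.583e-09 m

2. From ΔxΔp ≥ ℏ/2, the minimum momentum uncertainty is:
   Δp ≈ ℏ/(2L) = 1.151e-26 kg·m/s

3. The kinetic energy is approximately:
   KE ≈ (Δp)²/(2m) = (1.151e-26)²/(2 × 1.673e-27 kg)
   KE ≈ 3.957e-26 J = 246.976 neV

This is an order-of-magnitude estimate of the ground state energy.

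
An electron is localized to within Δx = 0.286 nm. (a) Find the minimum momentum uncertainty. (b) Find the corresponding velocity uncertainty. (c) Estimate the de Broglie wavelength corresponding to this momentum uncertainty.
(a) Δp_min = 1.844 × 10^-25 kg·m/s
(b) Δv_min = 202.391 km/s
(c) λ_dB = 3.594 nm

Step-by-step:

(a) From the uncertainty principle:
Δp_min = ℏ/(2Δx) = (1.055e-34 J·s)/(2 × 2.860e-10 m) = 1.844e-25 kg·m/s

(b) The velocity uncertainty:
Δv = Δp/m = (1.844e-25 kg·m/s)/(9.109e-31 kg) = 2.024e+05 m/s = 202.391 km/s

(c) The de Broglie wavelength for this momentum:
λ = h/p = (6.626e-34 J·s)/(1.844e-25 kg·m/s) = 3.594e-09 m = 3.594 nm

Note: The de Broglie wavelength is comparable to the localization size, as expected from wave-particle duality.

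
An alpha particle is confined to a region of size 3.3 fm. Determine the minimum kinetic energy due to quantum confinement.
119.909 keV

Using the uncertainty principle:

1. Position uncertainty: Δx ≈ 3.300e-15 m
2. Minimum momentum uncertainty: Δp = ℏ/(2Δx) = 1.598e-20 kg·m/s
3. Minimum kinetic energy:
   KE = (Δp)²/(2m) = (1.598e-20)²/(2 × 6.645e-27 kg)
   KE = 1.921e-14 J = 119.909 keV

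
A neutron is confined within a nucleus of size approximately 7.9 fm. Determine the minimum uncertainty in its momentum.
6.675 × 10^-21 kg·m/s

Using the Heisenberg uncertainty principle:
ΔxΔp ≥ ℏ/2

With Δx ≈ L = 7.900e-15 m (the confinement size):
Δp_min = ℏ/(2Δx)
Δp_min = (1.055e-34 J·s) / (2 × 7.900e-15 m)
Δp_min = 6.675e-21 kg·m/s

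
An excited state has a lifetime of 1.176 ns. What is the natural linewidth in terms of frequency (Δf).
67.668 MHz

Using the energy-time uncertainty principle and E = hf:
ΔEΔt ≥ ℏ/2
hΔf·Δt ≥ ℏ/2

The minimum frequency uncertainty is:
Δf = ℏ/(2hτ) = 1/(4πτ)
Δf = 1/(4π × 1.176e-09 s)
Δf = 6.767e+07 Hz = 67.668 MHz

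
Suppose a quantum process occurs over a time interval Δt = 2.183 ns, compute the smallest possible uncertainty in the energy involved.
150.759 neV

Using the energy-time uncertainty principle:
ΔEΔt ≥ ℏ/2

The minimum uncertainty in energy is:
ΔE_min = ℏ/(2Δt)
ΔE_min = (1.055e-34 J·s) / (2 × 2.183e-09 s)
ΔE_min = 2.415e-26 J = 150.759 neV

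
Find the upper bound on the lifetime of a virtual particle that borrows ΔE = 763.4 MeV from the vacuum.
4.311 × 10^-25 s

Using the energy-time uncertainty principle:
ΔEΔt ≥ ℏ/2

For a virtual particle borrowing energy ΔE, the maximum lifetime is:
Δt_max = ℏ/(2ΔE)

Converting energy:
ΔE = 763.4 MeV = 1.223e-10 J

Δt_max = (1.055e-34 J·s) / (2 × 1.223e-10 J)
Δt_max = 4.311e-25 s = 4.311 × 10^-25 s

Virtual particles with higher borrowed energy exist for shorter times.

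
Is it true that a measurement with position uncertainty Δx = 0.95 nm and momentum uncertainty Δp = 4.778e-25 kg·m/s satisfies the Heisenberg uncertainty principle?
Yes, it satisfies the uncertainty principle.

Calculate the product ΔxΔp:
ΔxΔp = (9.500e-10 m) × (4.778e-25 kg·m/s)
ΔxΔp = 4.539e-34 J·s

Compare to the minimum allowed value ℏ/2:
ℏ/2 = 5.273e-35 J·s

Since ΔxΔp = 4.539e-34 J·s ≥ 5.273e-35 J·s = ℏ/2,
the measurement satisfies the uncertainty principle.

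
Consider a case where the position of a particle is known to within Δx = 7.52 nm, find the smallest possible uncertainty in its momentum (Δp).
7.012 × 10^-27 kg·m/s

Using the Heisenberg uncertainty principle:
ΔxΔp ≥ ℏ/2

The minimum uncertainty in momentum is:
Δp_min = ℏ/(2Δx)
Δp_min = (1.055e-34 J·s) / (2 × 7.520e-09 m)
Δp_min = 7.012e-27 kg·m/s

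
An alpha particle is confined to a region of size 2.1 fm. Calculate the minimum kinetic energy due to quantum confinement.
296.102 keV

Using the uncertainty principle:

1. Position uncertainty: Δx ≈ 2.100e-15 m
2. Minimum momentum uncertainty: Δp = ℏ/(2Δx) = 2.511e-20 kg·m/s
3. Minimum kinetic energy:
   KE = (Δp)²/(2m) = (2.511e-20)²/(2 × 6.645e-27 kg)
   KE = 4.744e-14 J = 296.102 keV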